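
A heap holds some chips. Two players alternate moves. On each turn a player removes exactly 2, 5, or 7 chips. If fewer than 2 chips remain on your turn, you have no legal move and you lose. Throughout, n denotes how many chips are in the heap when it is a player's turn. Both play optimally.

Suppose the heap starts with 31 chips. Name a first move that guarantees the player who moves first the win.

Remove 5, leaving 26.

Build the W/L table. Terminal = L. A non-terminal position is W if it has a move to some L; otherwise it is L.
n=0: no move → L
n=1: no move → L
n=2: reaches L-position 0 → W
n=3: reaches L-position 1 → W
n=4: only reaches 2(W), which is W → L
n=5: reaches L-position 0 → W
n=6: reaches L-position 4 → W
n=7: reaches L-position 0 → W
n=8: reaches L-position 1 → W
n=9: reaches L-position 4 → W
n=10: only reaches 8(W), 5(W), 3(W), all W → L
n=11: reaches L-position 4 → W
n=12: reaches L-position 10 → W
n=13: only reaches 11(W), 8(W), 6(W), all W → L
n=14: only reaches 12(W), 9(W), 7(W), all W → L
n=15: reaches L-position 13 → W
n=16: reaches L-position 14 → W
n=17: reaches L-position 10 → W
n=18: reaches L-position 13 → W
n=19: reaches L-position 14 → W
n=20: reaches L-position 13 → W
n=21: reaches L-position 14 → W
n=22: only reaches 20(W), 17(W), 15(W), all W → L
n=23: only reaches 21(W), 18(W), 16(W), all W → L
n=24: reaches L-position 22 → W
n=25: reaches L-position 23 → W
n=26: only reaches 24(W), 21(W), 19(W), all W → L
n=27: reaches L-position 22 → W
n=28: reaches L-position 26 → W
n=29: reaches L-position 22 → W
n=30: reaches L-position 23 → W
n=31: reaches L-position 26 → W
From 31, the L positions reachable in one move are: 26.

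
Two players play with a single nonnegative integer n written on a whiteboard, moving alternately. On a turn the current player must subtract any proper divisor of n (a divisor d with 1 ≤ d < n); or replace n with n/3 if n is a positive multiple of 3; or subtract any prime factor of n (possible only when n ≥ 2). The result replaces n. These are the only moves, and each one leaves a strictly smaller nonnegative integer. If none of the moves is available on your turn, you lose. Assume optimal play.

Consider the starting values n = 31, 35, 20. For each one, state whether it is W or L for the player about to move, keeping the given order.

31: W, 35: L, 20: L

Work bottom-up. With no move the player to move loses. Otherwise the position is W if at least one move leads to an L position for the opponent, and L if every move leads to a W.
n=0: no move → L
n=1: no move → L
n=2: reaches L-position 0 → W
n=3: reaches L-position 0 → W
n=4: only reaches 2(W), 3(W), all W → L
n=5: reaches L-position 0 → W
n=6: reaches L-position 4 → W
n=7: reaches L-position 0 → W
n=8: reaches L-position 4 → W
n=9: only reaches 3(W), 6(W), 8(W), all W → L
n=10: reaches L-position 9 → W
n=11: reaches L-position 0 → W
n=12: reaches L-position 4 → W
n=13: reaches L-position 0 → W
n=14: only reaches 7(W), 12(W), 13(W), all W → L
n=15: reaches L-position 14 → W
n=16: reaches L-position 14 → W
n=17: reaches L-position 0 → W
n=18: reaches L-position 9 → W
n=19: reaches L-position 0 → W
n=20: only reaches 10(W), 15(W), 16(W), 18(W), 19(W), all W → L
n=21: reaches L-position 14 → W
n=22: reaches L-position 20 → W
n=23: reaches L-position 0 → W
n=24: reaches L-position 20 → W
n=25: reaches L-position 20 → W
n=26: only reaches 13(W), 24(W), 25(W), all W → L
n=27: reaches L-position 9 → W
n=28: reaches L-position 14 → W
n=29: reaches L-position 0 → W
n=30: reaches L-position 20 → W
n=31: reaches L-position 0 → W
n=32: only reaches 16(W), 24(W), 28(W), 30(W), 31(W), all W → L
n=33: reaches L-position 32 → W
n=34: reaches L-position 32 → W
n=35: only reaches 28(W), 30(W), 34(W), all W → L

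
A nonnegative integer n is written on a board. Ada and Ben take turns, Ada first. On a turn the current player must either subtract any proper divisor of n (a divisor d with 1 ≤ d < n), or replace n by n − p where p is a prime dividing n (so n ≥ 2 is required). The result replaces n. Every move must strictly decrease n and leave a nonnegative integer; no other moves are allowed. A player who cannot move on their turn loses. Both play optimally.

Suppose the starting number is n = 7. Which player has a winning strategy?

Ada wins.

Use the standard recursion: the mover loses at a terminal position; elsewhere, the mover wins exactly when some move hands the opponent an L position.
n=0: no move → L
n=1: no move → L
n=2: W (go to 0, an L position)
n=3: W (go to 0, an L position)
n=4: L (options 2(W), 3(W) are all W)
n=5: W (go to 0, an L position)
n=6: W (go to 4, an L position)
n=7: W (go to 0, an L position)
From 7 Ada can move to 0, reaching an L position.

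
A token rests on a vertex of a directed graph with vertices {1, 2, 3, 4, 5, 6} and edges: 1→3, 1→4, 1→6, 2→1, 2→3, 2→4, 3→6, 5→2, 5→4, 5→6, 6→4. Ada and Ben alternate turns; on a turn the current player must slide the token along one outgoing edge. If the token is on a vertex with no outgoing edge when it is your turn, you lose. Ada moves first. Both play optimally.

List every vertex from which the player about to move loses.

3, 4

Work bottom-up. With no move the player to move loses. Otherwise the position is W if at least one move leads to an L position for the opponent, and L if every move leads to a W.
Every edge goes from a vertex to one that appears earlier in the order 4, 6, 3, 1, 2, 5, so processing vertices in that order labels each vertex after all of its successors.
4: no outgoing edge → L
6: W (go to 4, an L position)
3: L (sole option 6(W) is W)
1: W (go to 3, an L position)
2: W (go to 3, an L position)
5: W (go to 4, an L position)
Reading off the rows marked L gives the requested list; there are 2 such vertices.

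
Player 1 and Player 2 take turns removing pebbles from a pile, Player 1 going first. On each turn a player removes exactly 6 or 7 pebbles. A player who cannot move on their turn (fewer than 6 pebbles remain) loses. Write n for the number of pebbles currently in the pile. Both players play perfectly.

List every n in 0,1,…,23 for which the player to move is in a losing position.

Label each position W (a win for the player to move) or L (a loss). A position with no legal move is L; any other position is W exactly when some move reaches an L, and L when every move reaches a W.
n=0: no move → L
n=1: no move → L
n=2: no move → L
n=3: no move → L
n=4: no move → L
n=5: no move → L
n=6: →0(L), so W
n=7: →1(L), so W
n=8: →2(L), so W
n=9: →3(L), so W
n=10: →4(L), so W
n=11: →5(L), so W
n=12: →5(L), so W
n=13: →7(W), 6(W) — all W, so L
n=14: →8(W), 7(W) — all W, so L
n=15: →9(W), 8(W) — all W, so L
n=16: →10(W), 9(W) — all W, so L
n=17: →11(W), 10(W) — all W, so L
n=18: →12(W), 11(W) — all W, so L
n=19: →13(L), so W
n=20: →14(L), so W
n=21: →15(L), so W
n=22: →16(L), so W
n=23: →17(L), so W
The losing starting values of n are exactly the entries labelled L in this table (12 of them).

0, 1, 2, 3, 4, 5, 13, 14, 15, 16, 17, 18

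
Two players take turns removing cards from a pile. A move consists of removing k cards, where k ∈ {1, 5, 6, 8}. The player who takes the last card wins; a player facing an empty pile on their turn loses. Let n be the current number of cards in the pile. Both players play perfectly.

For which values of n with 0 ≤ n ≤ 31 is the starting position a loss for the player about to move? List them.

0, 2, 4, 11, 13, 15, 22, 24, 26

Work bottom-up. With no move the player to move loses. Otherwise the position is W if at least one move leads to an L position for the opponent, and L if every move leads to a W.
n=0: no move → L
n=1: W (go to 0, an L position)
n=2: L (sole option 1(W) is W)
n=3: W (go to 2, an L position)
n=4: L (sole option 3(W) is W)
n=5: W (go to 4, an L position)
n=6: W (go to 0, an L position)
n=7: W (go to 2, an L position)
n=8: W (go to 2, an L position)
n=9: W (go to 4, an L position)
n=10: W (go to 4, an L position)
n=11: L (options 10(W), 6(W), 5(W), 3(W) are all W)
n=12: W (go to 11, an L position)
n=13: L (options 12(W), 8(W), 7(W), 5(W) are all W)
n=14: W (go to 13, an L position)
n=15: L (options 14(W), 10(W), 9(W), 7(W) are all W)
n=16: W (go to 15, an L position)
n=17: W (go to 11, an L position)
n=18: W (go to 13, an L position)
n=19: W (go to 13, an L position)
n=20: W (go to 15, an L position)
n=21: W (go to 15, an L position)
n=22: L (options 21(W), 17(W), 16(W), 14(W) are all W)
n=23: W (go to 22, an L position)
n=24: L (options 23(W), 19(W), 18(W), 16(W) are all W)
n=25: W (go to 24, an L position)
n=26: L (options 25(W), 21(W), 20(W), 18(W) are all W)
n=27: W (go to 26, an L position)
n=28: W (go to 22, an L position)
n=29: W (go to 24, an L position)
n=30: W (go to 24, an L position)
n=31: W (go to 26, an L position)
The losing starting values of n are exactly the entries labelled L in this table (9 of them).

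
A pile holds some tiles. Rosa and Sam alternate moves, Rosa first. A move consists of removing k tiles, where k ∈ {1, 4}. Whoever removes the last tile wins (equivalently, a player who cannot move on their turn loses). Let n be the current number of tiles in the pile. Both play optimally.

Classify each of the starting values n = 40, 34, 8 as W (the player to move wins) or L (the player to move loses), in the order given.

Work bottom-up. With no move the player to move loses. Otherwise the position is W if at least one move leads to an L position for the opponent, and L if every move leads to a W.
n=0: no move → L
n=1: reaches L-position 0 → W
n=2: only reaches 1(W), which is W → L
n=3: reaches L-position 2 → W
n=4: reaches L-position 0 → W
n=5: only reaches 4(W), 1(W), all W → L
n=6: reaches L-position 5 → W
n=7: only reaches 6(W), 3(W), all W → L
n=8: reaches L-position 7 → W
n=9: reaches L-position 5 → W
n=10: only reaches 9(W), 6(W), all W → L
n=11: reaches L-position 10 → W
n=12: only reaches 11(W), 8(W), all W → L
n=13: reaches L-position 12 → W
n=14: reaches L-position 10 → W
n=15: only reaches 14(W), 11(W), all W → L
n=16: reaches L-position 15 → W
n=17: only reaches 16(W), 13(W), all W → L
n=18: reaches L-position 17 → W
n=19: reaches L-position 15 → W
n=20: only reaches 19(W), 16(W), all W → L
n=21: reaches L-position 20 → W
n=22: only reaches 21(W), 18(W), all W → L
n=23: reaches L-position 22 → W
n=24: reaches L-position 20 → W
n=25: only reaches 24(W), 21(W), all W → L
n=26: reaches L-position 25 → W
n=27: only reaches 26(W), 23(W), all W → L
n=28: reaches L-position 27 → W
n=29: reaches L-position 25 → W
n=30: only reaches 29(W), 26(W), all W → L
n=31: reaches L-position 30 → W
n=32: only reaches 31(W), 28(W), all W → L
n=33: reaches L-position 32 → W
n=34: reaches L-position 30 → W
n=35: only reaches 34(W), 31(W), all W → L
n=36: reaches L-position 35 → W
n=37: only reaches 36(W), 33(W), all W → L
n=38: reaches L-position 37 → W
n=39: reaches L-position 35 → W
n=40: only reaches 39(W), 36(W), all W → L

40: L, 34: W, 8: W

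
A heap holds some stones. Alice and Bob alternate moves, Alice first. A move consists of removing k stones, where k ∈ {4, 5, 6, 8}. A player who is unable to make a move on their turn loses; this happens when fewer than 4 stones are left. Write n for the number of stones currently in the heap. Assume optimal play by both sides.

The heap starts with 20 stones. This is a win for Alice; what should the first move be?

Compute win/loss labels from the base case upward. A position with no move is L. Any other position is W if it can reach an L in one move, else L.
n=0: no move → L
n=1: no move → L
n=2: no move → L
n=3: no move → L
n=4: reaches L-position 0 → W
n=5: reaches L-position 1 → W
n=6: reaches L-position 2 → W
n=7: reaches L-position 3 → W
n=8: reaches L-position 3 → W
n=9: reaches L-position 3 → W
n=10: reaches L-position 2 → W
n=11: reaches L-position 3 → W
n=12: only reaches 8(W), 7(W), 6(W), 4(W), all W → L
n=13: only reaches 9(W), 8(W), 7(W), 5(W), all W → L
n=14: only reaches 10(W), 9(W), 8(W), 6(W), all W → L
n=15: only reaches 11(W), 10(W), 9(W), 7(W), all W → L
n=16: reaches L-position 12 → W
n=17: reaches L-position 13 → W
n=18: reaches L-position 14 → W
n=19: reaches L-position 15 → W
n=20: reaches L-position 15 → W
From 20, the L positions reachable in one move are: 15, 14, 12. Any move reaching one of these is winning.

Remove 5, leaving 15.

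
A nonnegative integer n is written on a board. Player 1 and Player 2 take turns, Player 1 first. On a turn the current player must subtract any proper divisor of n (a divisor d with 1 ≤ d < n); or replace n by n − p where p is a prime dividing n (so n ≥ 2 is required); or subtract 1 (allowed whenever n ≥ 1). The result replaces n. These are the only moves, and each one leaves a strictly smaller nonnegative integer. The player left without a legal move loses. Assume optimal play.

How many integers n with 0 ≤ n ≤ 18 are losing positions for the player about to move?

Positions with no move are L. A position that does have a move is losing for the player to move precisely when every available move leads to a winning position for the opponent. Fill in the labels:
n=0: no move → L
n=1: can move to 0, which is L ⇒ W
n=2: can move to 0, which is L ⇒ W
n=3: can move to 0, which is L ⇒ W
n=4: moves to 2(W), 3(W); every one is W ⇒ L
n=5: can move to 0, which is L ⇒ W
n=6: can move to 4, which is L ⇒ W
n=7: can move to 0, which is L ⇒ W
n=8: can move to 4, which is L ⇒ W
n=9: moves to 6(W), 8(W); every one is W ⇒ L
n=10: can move to 9, which is L ⇒ W
n=11: can move to 0, which is L ⇒ W
n=12: can move to 9, which is L ⇒ W
n=13: can move to 0, which is L ⇒ W
n=14: moves to 7(W), 12(W), 13(W); every one is W ⇒ L
n=15: can move to 14, which is L ⇒ W
n=16: can move to 14, which is L ⇒ W
n=17: can move to 0, which is L ⇒ W
n=18: can move to 9, which is L ⇒ W
L entries with 0 ≤ n ≤ 18: n = 0, 4, 9, 14; that makes 4.

4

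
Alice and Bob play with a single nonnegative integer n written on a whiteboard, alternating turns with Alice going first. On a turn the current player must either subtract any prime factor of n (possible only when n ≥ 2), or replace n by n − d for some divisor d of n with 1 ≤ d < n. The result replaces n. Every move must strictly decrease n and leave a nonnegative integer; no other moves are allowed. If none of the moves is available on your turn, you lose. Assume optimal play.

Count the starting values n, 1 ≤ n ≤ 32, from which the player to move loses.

7

Build the W/L table. Terminal = L. A non-terminal position is W if it has a move to some L; otherwise it is L.
n=0: no move → L
n=1: no move → L
n=2: W (go to 0, an L position)
n=3: W (go to 0, an L position)
n=4: L (options 2(W), 3(W) are all W)
n=5: W (go to 0, an L position)
n=6: W (go to 4, an L position)
n=7: W (go to 0, an L position)
n=8: W (go to 4, an L position)
n=9: L (options 6(W), 8(W) are all W)
n=10: W (go to 9, an L position)
n=11: W (go to 0, an L position)
n=12: W (go to 9, an L position)
n=13: W (go to 0, an L position)
n=14: L (options 7(W), 12(W), 13(W) are all W)
n=15: W (go to 14, an L position)
n=16: W (go to 14, an L position)
n=17: W (go to 0, an L position)
n=18: W (go to 9, an L position)
n=19: W (go to 0, an L position)
n=20: L (options 10(W), 15(W), 16(W), 18(W), 19(W) are all W)
n=21: W (go to 14, an L position)
n=22: W (go to 20, an L position)
n=23: W (go to 0, an L position)
n=24: W (go to 20, an L position)
n=25: W (go to 20, an L position)
n=26: L (options 13(W), 24(W), 25(W) are all W)
n=27: W (go to 26, an L position)
n=28: W (go to 14, an L position)
n=29: W (go to 0, an L position)
n=30: W (go to 20, an L position)
n=31: W (go to 0, an L position)
n=32: L (options 16(W), 24(W), 28(W), 30(W), 31(W) are all W)
L entries with 1 ≤ n ≤ 32 (n=0 is outside the asked range and is not counted): n = 1, 4, 9, 14, 20, 26, 32; that makes 7.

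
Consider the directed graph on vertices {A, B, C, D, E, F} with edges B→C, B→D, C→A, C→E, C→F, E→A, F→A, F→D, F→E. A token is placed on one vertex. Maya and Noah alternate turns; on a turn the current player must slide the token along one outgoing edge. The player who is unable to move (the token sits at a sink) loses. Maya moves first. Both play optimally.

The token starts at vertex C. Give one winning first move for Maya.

Label each position W (a win for the player to move) or L (a loss). A position with no legal move is L; any other position is W exactly when some move reaches an L, and L when every move reaches a W.
Every edge goes from a vertex to one that appears earlier in the order A, D, E, F, C, B, so processing vertices in that order labels each vertex after all of its successors.
A: no outgoing edge → L
D: no outgoing edge → L
E: reaches L-position A → W
F: reaches L-position D → W
C: reaches L-position A → W
B: reaches L-position D → W
From C, the L positions reachable in one move are: A.

Move to A.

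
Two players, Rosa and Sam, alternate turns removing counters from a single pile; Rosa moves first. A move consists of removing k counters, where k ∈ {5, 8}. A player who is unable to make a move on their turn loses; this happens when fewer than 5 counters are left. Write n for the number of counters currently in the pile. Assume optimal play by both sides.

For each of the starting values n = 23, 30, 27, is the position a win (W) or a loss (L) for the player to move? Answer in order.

23: W, 30: L, 27: L

Use the standard recursion: the mover loses at a terminal position; elsewhere, the mover wins exactly when some move hands the opponent an L position.
n=0: no move → L
n=1: no move → L
n=2: no move → L
n=3: no move → L
n=4: no move → L
n=5: W (go to 0, an L position)
n=6: W (go to 1, an L position)
n=7: W (go to 2, an L position)
n=8: W (go to 3, an L position)
n=9: W (go to 4, an L position)
n=10: W (go to 2, an L position)
n=11: W (go to 3, an L position)
n=12: W (go to 4, an L position)
n=13: L (options 8(W), 5(W) are all W)
n=14: L (options 9(W), 6(W) are all W)
n=15: L (options 10(W), 7(W) are all W)
n=16: L (options 11(W), 8(W) are all W)
n=17: L (options 12(W), 9(W) are all W)
n=18: W (go to 13, an L position)
n=19: W (go to 14, an L position)
n=20: W (go to 15, an L position)
n=21: W (go to 16, an L position)
n=22: W (go to 17, an L position)
n=23: W (go to 15, an L position)
n=24: W (go to 16, an L position)
n=25: W (go to 17, an L position)
n=26: L (options 21(W), 18(W) are all W)
n=27: L (options 22(W), 19(W) are all W)
n=28: L (options 23(W), 20(W) are all W)
n=29: L (options 24(W), 21(W) are all W)
n=30: L (options 25(W), 22(W) are all W)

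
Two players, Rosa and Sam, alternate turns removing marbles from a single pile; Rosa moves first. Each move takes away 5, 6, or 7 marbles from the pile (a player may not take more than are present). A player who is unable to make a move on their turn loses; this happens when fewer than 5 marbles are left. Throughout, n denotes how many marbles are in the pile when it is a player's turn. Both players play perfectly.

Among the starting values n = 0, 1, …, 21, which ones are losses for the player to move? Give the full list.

Classify positions by backward induction: terminal positions (no move available) are L. From any other position, the mover wins iff some move reaches an L.
n=0: no move → L
n=1: no move → L
n=2: no move → L
n=3: no move → L
n=4: no move → L
n=5: W (go to 0, an L position)
n=6: W (go to 1, an L position)
n=7: W (go to 2, an L position)
n=8: W (go to 3, an L position)
n=9: W (go to 4, an L position)
n=10: W (go to 4, an L position)
n=11: W (go to 4, an L position)
n=12: L (options 7(W), 6(W), 5(W) are all W)
n=13: L (options 8(W), 7(W), 6(W) are all W)
n=14: L (options 9(W), 8(W), 7(W) are all W)
n=15: L (options 10(W), 9(W), 8(W) are all W)
n=16: L (options 11(W), 10(W), 9(W) are all W)
n=17: W (go to 12, an L position)
n=18: W (go to 13, an L position)
n=19: W (go to 14, an L position)
n=20: W (go to 15, an L position)
n=21: W (go to 16, an L position)
The losing starting values of n are exactly the entries labelled L in this table (10 of them).

0, 1, 2, 3, 4, 12, 13, 14, 15, 16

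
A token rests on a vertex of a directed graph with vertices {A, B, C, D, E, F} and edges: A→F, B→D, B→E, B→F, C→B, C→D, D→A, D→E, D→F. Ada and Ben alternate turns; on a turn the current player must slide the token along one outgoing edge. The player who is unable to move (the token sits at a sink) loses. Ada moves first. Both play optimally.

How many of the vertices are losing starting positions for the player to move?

3

Work bottom-up. With no move the player to move loses. Otherwise the position is W if at least one move leads to an L position for the opponent, and L if every move leads to a W.
Every edge goes from a vertex to one that appears earlier in the order F, E, A, D, B, C, so processing vertices in that order labels each vertex after all of its successors.
F: no outgoing edge → L
E: no outgoing edge → L
A: →F(L), so W
D: →E(L), so W
B: →E(L), so W
C: →B(W), D(W) — all W, so L
The L vertices are C, E, F; that is 3 in all.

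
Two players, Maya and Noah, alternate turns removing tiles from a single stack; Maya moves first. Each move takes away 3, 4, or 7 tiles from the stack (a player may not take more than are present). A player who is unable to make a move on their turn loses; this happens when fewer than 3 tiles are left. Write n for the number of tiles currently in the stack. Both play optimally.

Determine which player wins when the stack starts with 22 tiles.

Classify positions by backward induction: terminal positions (no move available) are L. From any other position, the mover wins iff some move reaches an L.
n=0: no move → L
n=1: no move → L
n=2: no move → L
n=3: W (go to 0, an L position)
n=4: W (go to 1, an L position)
n=5: W (go to 2, an L position)
n=6: W (go to 2, an L position)
n=7: W (go to 0, an L position)
n=8: W (go to 1, an L position)
n=9: W (go to 2, an L position)
n=10: L (options 7(W), 6(W), 3(W) are all W)
n=11: L (options 8(W), 7(W), 4(W) are all W)
n=12: L (options 9(W), 8(W), 5(W) are all W)
n=13: W (go to 10, an L position)
n=14: W (go to 11, an L position)
n=15: W (go to 12, an L position)
n=16: W (go to 12, an L position)
n=17: W (go to 10, an L position)
n=18: W (go to 11, an L position)
n=19: W (go to 12, an L position)
n=20: L (options 17(W), 16(W), 13(W) are all W)
n=21: L (options 18(W), 17(W), 14(W) are all W)
n=22: L (options 19(W), 18(W), 15(W) are all W)
The starting position 22 is L: whatever Maya does, the opponent receives a W position.

Noah wins.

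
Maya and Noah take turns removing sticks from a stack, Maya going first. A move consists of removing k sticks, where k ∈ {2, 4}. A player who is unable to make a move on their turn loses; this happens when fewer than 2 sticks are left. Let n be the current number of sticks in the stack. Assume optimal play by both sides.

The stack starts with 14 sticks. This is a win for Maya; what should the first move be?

Remove 2, leaving 12.

Positions with no move are L. A position that does have a move is losing for the player to move precisely when every available move leads to a winning position for the opponent. Fill in the labels:
n=0: no move → L
n=1: no move → L
n=2: reaches L-position 0 → W
n=3: reaches L-position 1 → W
n=4: reaches L-position 0 → W
n=5: reaches L-position 1 → W
n=6: only reaches 4(W), 2(W), all W → L
n=7: only reaches 5(W), 3(W), all W → L
n=8: reaches L-position 6 → W
n=9: reaches L-position 7 → W
n=10: reaches L-position 6 → W
n=11: reaches L-position 7 → W
n=12: only reaches 10(W), 8(W), all W → L
n=13: only reaches 11(W), 9(W), all W → L
n=14: reaches L-position 12 → W
From 14, the L positions reachable in one move are: 12.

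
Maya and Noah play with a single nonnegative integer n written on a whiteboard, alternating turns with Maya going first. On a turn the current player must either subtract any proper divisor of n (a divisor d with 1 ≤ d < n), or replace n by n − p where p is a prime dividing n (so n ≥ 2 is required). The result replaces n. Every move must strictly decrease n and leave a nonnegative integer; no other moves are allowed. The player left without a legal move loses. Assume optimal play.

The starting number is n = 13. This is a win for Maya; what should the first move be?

Positions with no move are L. A position that does have a move is losing for the player to move precisely when every available move leads to a winning position for the opponent. Fill in the labels:
n=0: no move → L
n=1: no move → L
n=2: reaches L-position 0 → W
n=3: reaches L-position 0 → W
n=4: only reaches 2(W), 3(W), all W → L
n=5: reaches L-position 0 → W
n=6: reaches L-position 4 → W
n=7: reaches L-position 0 → W
n=8: reaches L-position 4 → W
n=9: only reaches 6(W), 8(W), all W → L
n=10: reaches L-position 9 → W
n=11: reaches L-position 0 → W
n=12: reaches L-position 9 → W
n=13: reaches L-position 0 → W
From 13, the L positions reachable in one move are: 0.

Move to 0.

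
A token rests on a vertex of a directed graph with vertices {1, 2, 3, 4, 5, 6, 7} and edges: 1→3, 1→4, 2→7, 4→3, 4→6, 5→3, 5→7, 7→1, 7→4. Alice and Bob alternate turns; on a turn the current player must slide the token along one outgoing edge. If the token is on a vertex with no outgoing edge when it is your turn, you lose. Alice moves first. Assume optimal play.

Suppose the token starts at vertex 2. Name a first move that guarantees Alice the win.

Move to 7.

Positions with no move are L. A position that does have a move is losing for the player to move precisely when every available move leads to a winning position for the opponent. Fill in the labels:
Every edge goes from a vertex to one that appears earlier in the order 3, 6, 4, 1, 7, 2, 5, so processing vertices in that order labels each vertex after all of its successors.
3: no outgoing edge → L
6: no outgoing edge → L
4: W (go to 6, an L position)
1: W (go to 3, an L position)
7: L (options 1(W), 4(W) are all W)
2: W (go to 7, an L position)
5: W (go to 7, an L position)
From 2, the L positions reachable in one move are: 7.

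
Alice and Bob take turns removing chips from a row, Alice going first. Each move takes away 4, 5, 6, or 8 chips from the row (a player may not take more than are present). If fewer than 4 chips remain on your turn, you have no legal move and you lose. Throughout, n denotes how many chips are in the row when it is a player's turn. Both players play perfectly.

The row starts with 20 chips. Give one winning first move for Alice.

Label each position W (a win for the player to move) or L (a loss). A position with no legal move is L; any other position is W exactly when some move reaches an L, and L when every move reaches a W.
n=0: no move → L
n=1: no move → L
n=2: no move → L
n=3: no move → L
n=4: reaches L-position 0 → W
n=5: reaches L-position 1 → W
n=6: reaches L-position 2 → W
n=7: reaches L-position 3 → W
n=8: reaches L-position 3 → W
n=9: reaches L-position 3 → W
n=10: reaches L-position 2 → W
n=11: reaches L-position 3 → W
n=12: only reaches 8(W), 7(W), 6(W), 4(W), all W → L
n=13: only reaches 9(W), 8(W), 7(W), 5(W), all W → L
n=14: only reaches 10(W), 9(W), 8(W), 6(W), all W → L
n=15: only reaches 11(W), 10(W), 9(W), 7(W), all W → L
n=16: reaches L-position 12 → W
n=17: reaches L-position 13 → W
n=18: reaches L-position 14 → W
n=19: reaches L-position 15 → W
n=20: reaches L-position 15 → W
From 20, the L positions reachable in one move are: 15, 14, 12. Any move reaching one of these is winning.

Remove 5, leaving 15.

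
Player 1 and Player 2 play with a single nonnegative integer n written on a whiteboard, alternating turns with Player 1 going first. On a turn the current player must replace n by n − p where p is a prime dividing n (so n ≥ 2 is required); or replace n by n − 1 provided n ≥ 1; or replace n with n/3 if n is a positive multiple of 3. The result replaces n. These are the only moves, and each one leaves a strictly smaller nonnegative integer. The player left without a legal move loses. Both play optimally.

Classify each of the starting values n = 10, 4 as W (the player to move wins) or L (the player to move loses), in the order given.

10: W, 4: L

Positions with no move are L. A position that does have a move is losing for the player to move precisely when every available move leads to a winning position for the opponent. Fill in the labels:
n=0: no move → L
n=1: →0(L), so W
n=2: →0(L), so W
n=3: →0(L), so W
n=4: →2(W), 3(W) — all W, so L
n=5: →0(L), so W
n=6: →4(L), so W
n=7: →0(L), so W
n=8: →6(W), 7(W) — all W, so L
n=9: →8(L), so W
n=10: →8(L), so W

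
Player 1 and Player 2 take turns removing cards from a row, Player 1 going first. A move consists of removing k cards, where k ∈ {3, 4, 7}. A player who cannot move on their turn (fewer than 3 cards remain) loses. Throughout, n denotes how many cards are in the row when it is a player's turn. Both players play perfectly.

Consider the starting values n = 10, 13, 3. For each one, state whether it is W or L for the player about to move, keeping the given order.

10: L, 13: W, 3: W

Classify positions by backward induction: terminal positions (no move available) are L. From any other position, the mover wins iff some move reaches an L.
n=0: no move → L
n=1: no move → L
n=2: no move → L
n=3: →0(L), so W
n=4: →1(L), so W
n=5: →2(L), so W
n=6: →2(L), so W
n=7: →0(L), so W
n=8: →1(L), so W
n=9: →2(L), so W
n=10: →7(W), 6(W), 3(W) — all W, so L
n=11: →8(W), 7(W), 4(W) — all W, so L
n=12: →9(W), 8(W), 5(W) — all W, so L
n=13: →10(L), so W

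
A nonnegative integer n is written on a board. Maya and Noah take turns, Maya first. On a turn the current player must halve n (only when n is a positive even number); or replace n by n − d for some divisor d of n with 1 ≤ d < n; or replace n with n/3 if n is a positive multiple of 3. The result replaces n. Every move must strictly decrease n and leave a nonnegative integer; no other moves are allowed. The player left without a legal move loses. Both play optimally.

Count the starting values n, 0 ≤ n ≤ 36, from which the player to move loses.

15

Positions with no move are L. A position that does have a move is losing for the player to move precisely when every available move leads to a winning position for the opponent. Fill in the labels:
n=0: no move → L
n=1: no move → L
n=2: can move to 1, which is L ⇒ W
n=3: can move to 1, which is L ⇒ W
n=4: moves to 2(W), 3(W); every one is W ⇒ L
n=5: can move to 4, which is L ⇒ W
n=6: can move to 4, which is L ⇒ W
n=7: the only move is to 6(W), a W ⇒ L
n=8: can move to 4, which is L ⇒ W
n=9: moves to 3(W), 6(W), 8(W); every one is W ⇒ L
n=10: can move to 9, which is L ⇒ W
n=11: the only move is to 10(W), a W ⇒ L
n=12: can move to 4, which is L ⇒ W
n=13: the only move is to 12(W), a W ⇒ L
n=14: can move to 7, which is L ⇒ W
n=15: moves to 5(W), 10(W), 12(W), 14(W); every one is W ⇒ L
n=16: can move to 15, which is L ⇒ W
n=17: the only move is to 16(W), a W ⇒ L
n=18: can move to 9, which is L ⇒ W
n=19: the only move is to 18(W), a W ⇒ L
n=20: can move to 15, which is L ⇒ W
n=21: can move to 7, which is L ⇒ W
n=22: can move to 11, which is L ⇒ W
n=23: the only move is to 22(W), a W ⇒ L
n=24: can move to 23, which is L ⇒ W
n=25: moves to 20(W), 24(W); every one is W ⇒ L
n=26: can move to 13, which is L ⇒ W
n=27: can move to 9, which is L ⇒ W
n=28: moves to 14(W), 21(W), 24(W), 26(W), 27(W); every one is W ⇒ L
n=29: can move to 28, which is L ⇒ W
n=30: can move to 15, which is L ⇒ W
n=31: the only move is to 30(W), a W ⇒ L
n=32: can move to 28, which is L ⇒ W
n=33: can move to 11, which is L ⇒ W
n=34: can move to 17, which is L ⇒ W
n=35: can move to 28, which is L ⇒ W
n=36: moves to 12(W), 18(W), 24(W), 27(W), 30(W), 32(W), 33(W), 34(W), 35(W); every one is W ⇒ L
L entries with 0 ≤ n ≤ 36: n = 0, 1, 4, 7, 9, 11, 13, 15, 17, 19, 23, 25, 28, 31, 36; that makes 15.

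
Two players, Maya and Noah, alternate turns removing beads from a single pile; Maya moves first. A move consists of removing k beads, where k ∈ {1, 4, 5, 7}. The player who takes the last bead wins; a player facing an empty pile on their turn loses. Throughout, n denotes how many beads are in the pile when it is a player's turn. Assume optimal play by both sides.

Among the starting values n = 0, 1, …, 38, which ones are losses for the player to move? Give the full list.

Positions with no move are L. A position that does have a move is losing for the player to move precisely when every available move leads to a winning position for the opponent. Fill in the labels:
n=0: no move → L
n=1: W (go to 0, an L position)
n=2: L (sole option 1(W) is W)
n=3: W (go to 2, an L position)
n=4: W (go to 0, an L position)
n=5: W (go to 0, an L position)
n=6: W (go to 2, an L position)
n=7: W (go to 2, an L position)
n=8: L (options 7(W), 4(W), 3(W), 1(W) are all W)
n=9: W (go to 8, an L position)
n=10: L (options 9(W), 6(W), 5(W), 3(W) are all W)
n=11: W (go to 10, an L position)
n=12: W (go to 8, an L position)
n=13: W (go to 8, an L position)
n=14: W (go to 10, an L position)
n=15: W (go to 10, an L position)
n=16: L (options 15(W), 12(W), 11(W), 9(W) are all W)
n=17: W (go to 16, an L position)
n=18: L (options 17(W), 14(W), 13(W), 11(W) are all W)
n=19: W (go to 18, an L position)
n=20: W (go to 16, an L position)
n=21: W (go to 16, an L position)
n=22: W (go to 18, an L position)
n=23: W (go to 18, an L position)
n=24: L (options 23(W), 20(W), 19(W), 17(W) are all W)
n=25: W (go to 24, an L position)
n=26: L (options 25(W), 22(W), 21(W), 19(W) are all W)
n=27: W (go to 26, an L position)
n=28: W (go to 24, an L position)
n=29: W (go to 24, an L position)
n=30: W (go to 26, an L position)
n=31: W (go to 26, an L position)
n=32: L (options 31(W), 28(W), 27(W), 25(W) are all W)
n=33: W (go to 32, an L position)
n=34: L (options 33(W), 30(W), 29(W), 27(W) are all W)
n=35: W (go to 34, an L position)
n=36: W (go to 32, an L position)
n=37: W (go to 32, an L position)
n=38: W (go to 34, an L position)
The losing starting values of n are exactly the entries labelled L in this table (10 of them).

0, 2, 8, 10, 16, 18, 24, 26, 32, 34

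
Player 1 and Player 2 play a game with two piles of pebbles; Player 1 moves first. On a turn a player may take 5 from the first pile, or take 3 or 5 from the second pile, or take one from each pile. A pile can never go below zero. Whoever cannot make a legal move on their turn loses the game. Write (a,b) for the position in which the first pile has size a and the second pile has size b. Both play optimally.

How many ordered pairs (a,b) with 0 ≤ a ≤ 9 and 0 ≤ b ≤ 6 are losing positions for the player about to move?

31

Compute win/loss labels from the base case upward. A position with no move is L. Any other position is W if it can reach an L in one move, else L.
Every move lowers a or b (never raises either), so fill the grid row by row in increasing a, and left to right within a row: each cell's successors are then already labelled.
      b=0  b=1  b=2  b=3  b=4  b=5  b=6
a=0:    L    L    L    W    W    W    W
a=1:    L    W    W    W    L    W    L
a=2:    L    W    L    W    L    W    L
a=3:    L    W    L    W    L    W    L
a=4:    L    W    L    W    L    W    L
a=5:    W    W    W    W    L    W    L
a=6:    W    L    L    L    W    W    W
a=7:    W    L    W    W    W    L    W
a=8:    W    L    W    L    W    L    W
a=9:    W    L    W    L    W    L    W
Cells with no legal move (terminal, hence L): (0,0), (0,1), (0,2), (1,0), (2,0), (3,0), (4,0).
The remaining L cells, each justified by listing all of its moves:
(1,4): →(1,1)(W), (0,3)(W) — all W, so L
(1,6): →(1,3)(W), (1,1)(W), (0,5)(W) — all W, so L
(2,2): →(1,1)(W) only, which is W, so L
(2,4): →(2,1)(W), (1,3)(W) — all W, so L
(2,6): →(2,3)(W), (2,1)(W), (1,5)(W) — all W, so L
(3,2): →(2,1)(W) only, which is W, so L
(3,4): →(3,1)(W), (2,3)(W) — all W, so L
(3,6): →(3,3)(W), (3,1)(W), (2,5)(W) — all W, so L
(4,2): →(3,1)(W) only, which is W, so L
(4,4): →(4,1)(W), (3,3)(W) — all W, so L
(4,6): →(4,3)(W), (4,1)(W), (3,5)(W) — all W, so L
(5,4): →(0,4)(W), (5,1)(W), (4,3)(W) — all W, so L
(5,6): →(0,6)(W), (5,3)(W), (5,1)(W), (4,5)(W) — all W, so L
(6,1): →(1,1)(W), (5,0)(W) — all W, so L
(6,2): →(1,2)(W), (5,1)(W) — all W, so L
(6,3): →(1,3)(W), (6,0)(W), (5,2)(W) — all W, so L
(7,1): →(2,1)(W), (6,0)(W) — all W, so L
(7,5): →(2,5)(W), (7,2)(W), (7,0)(W), (6,4)(W) — all W, so L
(8,1): →(3,1)(W), (7,0)(W) — all W, so L
(8,3): →(3,3)(W), (8,0)(W), (7,2)(W) — all W, so L
(8,5): →(3,5)(W), (8,2)(W), (8,0)(W), (7,4)(W) — all W, so L
(9,1): →(4,1)(W), (8,0)(W) — all W, so L
(9,3): →(4,3)(W), (9,0)(W), (8,2)(W) — all W, so L
(9,5): →(4,5)(W), (9,2)(W), (9,0)(W), (8,4)(W) — all W, so L
Every other cell has at least one move into one of the L cells above, so it is W.
L cells per row: a=0: 3, a=1: 3, a=2: 4, a=3: 4, a=4: 4, a=5: 2, a=6: 3, a=7: 2, a=8: 3, a=9: 3; total 31.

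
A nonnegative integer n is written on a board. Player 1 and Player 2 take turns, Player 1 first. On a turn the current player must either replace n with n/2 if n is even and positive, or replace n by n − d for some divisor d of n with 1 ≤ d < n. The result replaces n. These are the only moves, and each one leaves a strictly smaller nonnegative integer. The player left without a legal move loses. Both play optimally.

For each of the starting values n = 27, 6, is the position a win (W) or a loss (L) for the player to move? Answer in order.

Positions with no move are L. A position that does have a move is losing for the player to move precisely when every available move leads to a winning position for the opponent. Fill in the labels:
n=0: no move → L
n=1: no move → L
n=2: can move to 1, which is L ⇒ W
n=3: the only move is to 2(W), a W ⇒ L
n=4: can move to 3, which is L ⇒ W
n=5: the only move is to 4(W), a W ⇒ L
n=6: can move to 3, which is L ⇒ W
n=7: the only move is to 6(W), a W ⇒ L
n=8: can move to 7, which is L ⇒ W
n=9: moves to 6(W), 8(W); every one is W ⇒ L
n=10: can move to 5, which is L ⇒ W
n=11: the only move is to 10(W), a W ⇒ L
n=12: can move to 9, which is L ⇒ W
n=13: the only move is to 12(W), a W ⇒ L
n=14: can move to 7, which is L ⇒ W
n=15: moves to 10(W), 12(W), 14(W); every one is W ⇒ L
n=16: can move to 15, which is L ⇒ W
n=17: the only move is to 16(W), a W ⇒ L
n=18: can move to 9, which is L ⇒ W
n=19: the only move is to 18(W), a W ⇒ L
n=20: can move to 15, which is L ⇒ W
n=21: moves to 14(W), 18(W), 20(W); every one is W ⇒ L
n=22: can move to 11, which is L ⇒ W
n=23: the only move is to 22(W), a W ⇒ L
n=24: can move to 21, which is L ⇒ W
n=25: moves to 20(W), 24(W); every one is W ⇒ L
n=26: can move to 13, which is L ⇒ W
n=27: moves to 18(W), 24(W), 26(W); every one is W ⇒ L

27: L, 6: W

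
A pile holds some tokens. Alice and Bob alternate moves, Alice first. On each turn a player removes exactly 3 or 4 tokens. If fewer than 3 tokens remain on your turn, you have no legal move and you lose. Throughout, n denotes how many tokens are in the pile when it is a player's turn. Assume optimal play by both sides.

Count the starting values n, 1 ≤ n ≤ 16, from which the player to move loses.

8

Compute win/loss labels from the base case upward. A position with no move is L. Any other position is W if it can reach an L in one move, else L.
n=0: no move → L
n=1: no move → L
n=2: no move → L
n=3: reaches L-position 0 → W
n=4: reaches L-position 1 → W
n=5: reaches L-position 2 → W
n=6: reaches L-position 2 → W
n=7: only reaches 4(W), 3(W), all W → L
n=8: only reaches 5(W), 4(W), all W → L
n=9: only reaches 6(W), 5(W), all W → L
n=10: reaches L-position 7 → W
n=11: reaches L-position 8 → W
n=12: reaches L-position 9 → W
n=13: reaches L-position 9 → W
n=14: only reaches 11(W), 10(W), all W → L
n=15: only reaches 12(W), 11(W), all W → L
n=16: only reaches 13(W), 12(W), all W → L
L entries with 1 ≤ n ≤ 16 (n=0 is outside the asked range and is not counted): n = 1, 2, 7, 8, 9, 14, 15, 16; that makes 8.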